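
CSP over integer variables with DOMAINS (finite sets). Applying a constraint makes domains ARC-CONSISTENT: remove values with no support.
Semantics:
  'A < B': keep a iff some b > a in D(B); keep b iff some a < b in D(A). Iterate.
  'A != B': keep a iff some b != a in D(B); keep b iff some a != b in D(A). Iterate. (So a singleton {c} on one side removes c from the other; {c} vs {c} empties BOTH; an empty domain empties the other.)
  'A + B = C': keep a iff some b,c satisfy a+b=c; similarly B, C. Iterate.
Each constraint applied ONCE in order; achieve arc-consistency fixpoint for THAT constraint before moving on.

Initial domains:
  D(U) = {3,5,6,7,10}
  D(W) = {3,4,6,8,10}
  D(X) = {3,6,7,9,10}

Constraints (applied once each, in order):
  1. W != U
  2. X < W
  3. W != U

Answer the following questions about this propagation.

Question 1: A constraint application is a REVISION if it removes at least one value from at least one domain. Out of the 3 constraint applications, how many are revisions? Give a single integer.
Constraint 1 (W != U) on D(W)={3,4,6,8,10} D(U)={3,5,6,7,10}: no change => not a revision
Constraint 2 (X < W) on D(X)={3,6,7,9,10} D(W)={3,4,6,8,10}: X {3,6,7,9,10}->{3,6,7,9}; W {3,4,6,8,10}->{4,6,8,10} => REVISION
Constraint 3 (W != U) on D(W)={4,6,8,10} D(U)={3,5,6,7,10}: no change => not a revision
Total revisions = 1

Answer: 1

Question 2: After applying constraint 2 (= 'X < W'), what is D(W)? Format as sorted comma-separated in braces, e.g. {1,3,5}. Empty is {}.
Constraint 1 (W != U) on D(W)={3,4,6,8,10} D(U)={3,5,6,7,10}: no change
Constraint 2 (X < W) on D(X)={3,6,7,9,10} D(W)={3,4,6,8,10}: X {3,6,7,9,10}->{3,6,7,9}; W {3,4,6,8,10}->{4,6,8,10}
So after constraint 2: D(W) = {4,6,8,10}

Answer: {4,6,8,10}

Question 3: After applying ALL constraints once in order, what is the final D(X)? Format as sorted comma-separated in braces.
Answer: {3,6,7,9}

Derivation:
Constraint 1 (W != U) on D(W)={3,4,6,8,10} D(U)={3,5,6,7,10}: no change
Constraint 2 (X < W) on D(X)={3,6,7,9,10} D(W)={3,4,6,8,10}: X {3,6,7,9,10}->{3,6,7,9}; W {3,4,6,8,10}->{4,6,8,10}
Constraint 3 (W != U) on D(W)={4,6,8,10} D(U)={3,5,6,7,10}: no change
So after all 3 constraints: D(X) = {3,6,7,9}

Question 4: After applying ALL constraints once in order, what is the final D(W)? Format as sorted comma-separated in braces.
Constraint 1 (W != U) on D(W)={3,4,6,8,10} D(U)={3,5,6,7,10}: no change
Constraint 2 (X < W) on D(X)={3,6,7,9,10} D(W)={3,4,6,8,10}: X {3,6,7,9,10}->{3,6,7,9}; W {3,4,6,8,10}->{4,6,8,10}
Constraint 3 (W != U) on D(W)={4,6,8,10} D(U)={3,5,6,7,10}: no change
So after all 3 constraints: D(W) = {4,6,8,10}

Answer: {4,6,8,10}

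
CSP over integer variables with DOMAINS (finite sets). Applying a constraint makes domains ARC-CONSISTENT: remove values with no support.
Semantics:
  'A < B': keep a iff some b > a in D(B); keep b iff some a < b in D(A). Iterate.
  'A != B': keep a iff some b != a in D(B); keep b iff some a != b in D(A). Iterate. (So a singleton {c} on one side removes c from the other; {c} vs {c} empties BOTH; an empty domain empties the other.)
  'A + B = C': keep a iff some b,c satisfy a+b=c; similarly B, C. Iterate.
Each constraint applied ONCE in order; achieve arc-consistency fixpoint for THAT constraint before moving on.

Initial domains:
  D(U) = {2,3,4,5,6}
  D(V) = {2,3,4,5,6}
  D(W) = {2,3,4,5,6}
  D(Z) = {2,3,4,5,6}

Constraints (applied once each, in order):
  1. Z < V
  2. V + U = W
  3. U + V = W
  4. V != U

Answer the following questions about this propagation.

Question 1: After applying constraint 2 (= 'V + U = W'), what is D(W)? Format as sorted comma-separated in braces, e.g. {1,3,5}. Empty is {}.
Constraint 1 (Z < V) on D(Z)={2,3,4,5,6} D(V)={2,3,4,5,6}: Z {2,3,4,5,6}->{2,3,4,5}; V {2,3,4,5,6}->{3,4,5,6}
Constraint 2 (V + U = W) on D(V)={3,4,5,6} D(U)={2,3,4,5,6} D(W)={2,3,4,5,6}: V {3,4,5,6}->{3,4}; U {2,3,4,5,6}->{2,3}; W {2,3,4,5,6}->{5,6}
So after constraint 2: D(W) = {5,6}

Answer: {5,6}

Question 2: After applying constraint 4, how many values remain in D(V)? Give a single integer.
Constraint 1 (Z < V) on D(Z)={2,3,4,5,6} D(V)={2,3,4,5,6}: Z {2,3,4,5,6}->{2,3,4,5}; V {2,3,4,5,6}->{3,4,5,6}
Constraint 2 (V + U = W) on D(V)={3,4,5,6} D(U)={2,3,4,5,6} D(W)={2,3,4,5,6}: V {3,4,5,6}->{3,4}; U {2,3,4,5,6}->{2,3}; W {2,3,4,5,6}->{5,6}
Constraint 3 (U + V = W) on D(U)={2,3} D(V)={3,4} D(W)={5,6}: no change
Constraint 4 (V != U) on D(V)={3,4} D(U)={2,3}: no change
So after constraint 4: D(V)={3,4}, size = 2

Answer: 2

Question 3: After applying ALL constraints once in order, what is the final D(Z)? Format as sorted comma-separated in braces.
Constraint 1 (Z < V) on D(Z)={2,3,4,5,6} D(V)={2,3,4,5,6}: Z {2,3,4,5,6}->{2,3,4,5}; V {2,3,4,5,6}->{3,4,5,6}
Constraint 2 (V + U = W) on D(V)={3,4,5,6} D(U)={2,3,4,5,6} D(W)={2,3,4,5,6}: V {3,4,5,6}->{3,4}; U {2,3,4,5,6}->{2,3}; W {2,3,4,5,6}->{5,6}
Constraint 3 (U + V = W) on D(U)={2,3} D(V)={3,4} D(W)={5,6}: no change
Constraint 4 (V != U) on D(V)={3,4} D(U)={2,3}: no change
So after all 4 constraints: D(Z) = {2,3,4,5}

Answer: {2,3,4,5}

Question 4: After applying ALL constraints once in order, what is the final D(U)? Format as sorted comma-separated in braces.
Answer: {2,3}

Derivation:
Constraint 1 (Z < V) on D(Z)={2,3,4,5,6} D(V)={2,3,4,5,6}: Z {2,3,4,5,6}->{2,3,4,5}; V {2,3,4,5,6}->{3,4,5,6}
Constraint 2 (V + U = W) on D(V)={3,4,5,6} D(U)={2,3,4,5,6} D(W)={2,3,4,5,6}: V {3,4,5,6}->{3,4}; U {2,3,4,5,6}->{2,3}; W {2,3,4,5,6}->{5,6}
Constraint 3 (U + V = W) on D(U)={2,3} D(V)={3,4} D(W)={5,6}: no change
Constraint 4 (V != U) on D(V)={3,4} D(U)={2,3}: no change
So after all 4 constraints: D(U) = {2,3}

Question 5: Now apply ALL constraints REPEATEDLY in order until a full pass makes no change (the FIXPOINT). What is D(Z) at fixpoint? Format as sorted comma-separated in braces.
Answer: {2,3}

Derivation:
pass 0 (initial): D(Z)={2,3,4,5,6}
pass 1: U {2,3,4,5,6}->{2,3}; V {2,3,4,5,6}->{3,4}; W {2,3,4,5,6}->{5,6}; Z {2,3,4,5,6}->{2,3,4,5}
pass 2: Z {2,3,4,5}->{2,3}
pass 3: no change
Fixpoint after 3 passes: D(Z) = {2,3}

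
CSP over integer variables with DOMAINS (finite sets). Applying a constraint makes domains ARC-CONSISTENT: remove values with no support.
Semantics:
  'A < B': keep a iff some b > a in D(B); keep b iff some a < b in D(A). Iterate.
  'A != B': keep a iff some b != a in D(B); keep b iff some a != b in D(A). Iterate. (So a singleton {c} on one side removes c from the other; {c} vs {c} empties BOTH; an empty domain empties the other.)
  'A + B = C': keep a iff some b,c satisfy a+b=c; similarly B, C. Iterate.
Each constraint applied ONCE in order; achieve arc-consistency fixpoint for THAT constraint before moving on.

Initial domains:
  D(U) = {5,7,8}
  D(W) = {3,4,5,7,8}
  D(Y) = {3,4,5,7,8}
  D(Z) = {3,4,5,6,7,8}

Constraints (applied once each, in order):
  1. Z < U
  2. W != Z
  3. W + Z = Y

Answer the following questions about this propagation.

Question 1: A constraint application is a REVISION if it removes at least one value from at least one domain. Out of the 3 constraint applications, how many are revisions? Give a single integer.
Answer: 2

Derivation:
Constraint 1 (Z < U) on D(Z)={3,4,5,6,7,8} D(U)={5,7,8}: Z {3,4,5,6,7,8}->{3,4,5,6,7} => REVISION
Constraint 2 (W != Z) on D(W)={3,4,5,7,8} D(Z)={3,4,5,6,7}: no change => not a revision
Constraint 3 (W + Z = Y) on D(W)={3,4,5,7,8} D(Z)={3,4,5,6,7} D(Y)={3,4,5,7,8}: W {3,4,5,7,8}->{3,4,5}; Z {3,4,5,6,7}->{3,4,5}; Y {3,4,5,7,8}->{7,8} => REVISION
Total revisions = 2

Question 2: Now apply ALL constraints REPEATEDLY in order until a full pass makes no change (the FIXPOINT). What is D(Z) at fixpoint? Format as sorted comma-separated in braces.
Answer: {3,4,5}

Derivation:
pass 0 (initial): D(Z)={3,4,5,6,7,8}
pass 1: W {3,4,5,7,8}->{3,4,5}; Y {3,4,5,7,8}->{7,8}; Z {3,4,5,6,7,8}->{3,4,5}
pass 2: no change
Fixpoint after 2 passes: D(Z) = {3,4,5}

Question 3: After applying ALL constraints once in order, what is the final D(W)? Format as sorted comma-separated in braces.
Answer: {3,4,5}

Derivation:
Constraint 1 (Z < U) on D(Z)={3,4,5,6,7,8} D(U)={5,7,8}: Z {3,4,5,6,7,8}->{3,4,5,6,7}
Constraint 2 (W != Z) on D(W)={3,4,5,7,8} D(Z)={3,4,5,6,7}: no change
Constraint 3 (W + Z = Y) on D(W)={3,4,5,7,8} D(Z)={3,4,5,6,7} D(Y)={3,4,5,7,8}: W {3,4,5,7,8}->{3,4,5}; Z {3,4,5,6,7}->{3,4,5}; Y {3,4,5,7,8}->{7,8}
So after all 3 constraints: D(W) = {3,4,5}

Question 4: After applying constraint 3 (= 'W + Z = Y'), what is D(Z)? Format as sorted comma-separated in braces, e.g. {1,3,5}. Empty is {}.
Answer: {3,4,5}

Derivation:
Constraint 1 (Z < U) on D(Z)={3,4,5,6,7,8} D(U)={5,7,8}: Z {3,4,5,6,7,8}->{3,4,5,6,7}
Constraint 2 (W != Z) on D(W)={3,4,5,7,8} D(Z)={3,4,5,6,7}: no change
Constraint 3 (W + Z = Y) on D(W)={3,4,5,7,8} D(Z)={3,4,5,6,7} D(Y)={3,4,5,7,8}: W {3,4,5,7,8}->{3,4,5}; Z {3,4,5,6,7}->{3,4,5}; Y {3,4,5,7,8}->{7,8}
So after constraint 3: D(Z) = {3,4,5}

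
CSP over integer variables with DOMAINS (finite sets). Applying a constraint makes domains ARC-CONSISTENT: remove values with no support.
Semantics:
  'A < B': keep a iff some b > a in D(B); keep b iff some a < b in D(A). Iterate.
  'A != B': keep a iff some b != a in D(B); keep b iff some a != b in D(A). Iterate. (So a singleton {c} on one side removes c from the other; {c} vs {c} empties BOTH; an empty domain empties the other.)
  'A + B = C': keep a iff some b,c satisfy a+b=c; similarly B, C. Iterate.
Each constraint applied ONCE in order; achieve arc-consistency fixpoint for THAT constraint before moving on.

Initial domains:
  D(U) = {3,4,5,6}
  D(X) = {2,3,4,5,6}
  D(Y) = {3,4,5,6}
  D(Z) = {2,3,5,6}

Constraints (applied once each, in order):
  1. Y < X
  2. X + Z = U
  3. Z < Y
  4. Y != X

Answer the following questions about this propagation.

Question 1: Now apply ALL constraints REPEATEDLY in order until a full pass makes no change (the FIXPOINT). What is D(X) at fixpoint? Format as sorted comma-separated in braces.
pass 0 (initial): D(X)={2,3,4,5,6}
pass 1: U {3,4,5,6}->{6}; X {2,3,4,5,6}->{4}; Y {3,4,5,6}->{3,5}; Z {2,3,5,6}->{2}
pass 2: Y {3,5}->{3}
pass 3: no change
Fixpoint after 3 passes: D(X) = {4}

Answer: {4}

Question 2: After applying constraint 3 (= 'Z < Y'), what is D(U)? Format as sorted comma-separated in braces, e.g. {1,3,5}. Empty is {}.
Constraint 1 (Y < X) on D(Y)={3,4,5,6} D(X)={2,3,4,5,6}: Y {3,4,5,6}->{3,4,5}; X {2,3,4,5,6}->{4,5,6}
Constraint 2 (X + Z = U) on D(X)={4,5,6} D(Z)={2,3,5,6} D(U)={3,4,5,6}: X {4,5,6}->{4}; Z {2,3,5,6}->{2}; U {3,4,5,6}->{6}
Constraint 3 (Z < Y) on D(Z)={2} D(Y)={3,4,5}: no change
So after constraint 3: D(U) = {6}

Answer: {6}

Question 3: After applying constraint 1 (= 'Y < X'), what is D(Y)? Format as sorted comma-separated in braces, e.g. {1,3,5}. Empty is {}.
Answer: {3,4,5}

Derivation:
Constraint 1 (Y < X) on D(Y)={3,4,5,6} D(X)={2,3,4,5,6}: Y {3,4,5,6}->{3,4,5}; X {2,3,4,5,6}->{4,5,6}
So after constraint 1: D(Y) = {3,4,5}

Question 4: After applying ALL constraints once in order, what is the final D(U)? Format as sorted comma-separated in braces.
Constraint 1 (Y < X) on D(Y)={3,4,5,6} D(X)={2,3,4,5,6}: Y {3,4,5,6}->{3,4,5}; X {2,3,4,5,6}->{4,5,6}
Constraint 2 (X + Z = U) on D(X)={4,5,6} D(Z)={2,3,5,6} D(U)={3,4,5,6}: X {4,5,6}->{4}; Z {2,3,5,6}->{2}; U {3,4,5,6}->{6}
Constraint 3 (Z < Y) on D(Z)={2} D(Y)={3,4,5}: no change
Constraint 4 (Y != X) on D(Y)={3,4,5} D(X)={4}: Y {3,4,5}->{3,5}
So after all 4 constraints: D(U) = {6}

Answer: {6}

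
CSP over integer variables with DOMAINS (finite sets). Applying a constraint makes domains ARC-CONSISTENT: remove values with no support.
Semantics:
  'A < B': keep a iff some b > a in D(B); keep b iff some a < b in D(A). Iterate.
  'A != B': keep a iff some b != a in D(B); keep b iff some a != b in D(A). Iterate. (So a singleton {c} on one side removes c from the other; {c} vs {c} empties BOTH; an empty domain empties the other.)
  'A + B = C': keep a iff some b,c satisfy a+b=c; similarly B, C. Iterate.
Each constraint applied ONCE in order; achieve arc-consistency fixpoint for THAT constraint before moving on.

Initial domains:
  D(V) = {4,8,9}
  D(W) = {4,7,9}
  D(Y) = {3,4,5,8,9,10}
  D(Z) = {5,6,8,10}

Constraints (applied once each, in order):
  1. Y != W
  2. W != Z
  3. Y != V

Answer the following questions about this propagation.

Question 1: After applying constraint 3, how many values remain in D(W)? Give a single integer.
Constraint 1 (Y != W) on D(Y)={3,4,5,8,9,10} D(W)={4,7,9}: no change
Constraint 2 (W != Z) on D(W)={4,7,9} D(Z)={5,6,8,10}: no change
Constraint 3 (Y != V) on D(Y)={3,4,5,8,9,10} D(V)={4,8,9}: no change
So after constraint 3: D(W)={4,7,9}, size = 3

Answer: 3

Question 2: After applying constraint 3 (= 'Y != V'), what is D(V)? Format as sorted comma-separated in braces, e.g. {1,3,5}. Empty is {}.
Answer: {4,8,9}

Derivation:
Constraint 1 (Y != W) on D(Y)={3,4,5,8,9,10} D(W)={4,7,9}: no change
Constraint 2 (W != Z) on D(W)={4,7,9} D(Z)={5,6,8,10}: no change
Constraint 3 (Y != V) on D(Y)={3,4,5,8,9,10} D(V)={4,8,9}: no change
So after constraint 3: D(V) = {4,8,9}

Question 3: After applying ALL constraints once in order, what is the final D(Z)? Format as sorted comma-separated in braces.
Constraint 1 (Y != W) on D(Y)={3,4,5,8,9,10} D(W)={4,7,9}: no change
Constraint 2 (W != Z) on D(W)={4,7,9} D(Z)={5,6,8,10}: no change
Constraint 3 (Y != V) on D(Y)={3,4,5,8,9,10} D(V)={4,8,9}: no change
So after all 3 constraints: D(Z) = {5,6,8,10}

Answer: {5,6,8,10}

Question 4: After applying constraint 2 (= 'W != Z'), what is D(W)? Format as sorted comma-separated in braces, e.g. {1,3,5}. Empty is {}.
Constraint 1 (Y != W) on D(Y)={3,4,5,8,9,10} D(W)={4,7,9}: no change
Constraint 2 (W != Z) on D(W)={4,7,9} D(Z)={5,6,8,10}: no change
So after constraint 2: D(W) = {4,7,9}

Answer: {4,7,9}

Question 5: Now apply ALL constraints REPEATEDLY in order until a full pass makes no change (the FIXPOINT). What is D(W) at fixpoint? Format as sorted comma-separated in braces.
Answer: {4,7,9}

Derivation:
pass 0 (initial): D(W)={4,7,9}
pass 1: no change
Fixpoint after 1 passes: D(W) = {4,7,9}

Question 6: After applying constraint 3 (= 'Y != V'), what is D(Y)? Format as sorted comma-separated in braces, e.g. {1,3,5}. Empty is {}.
Answer: {3,4,5,8,9,10}

Derivation:
Constraint 1 (Y != W) on D(Y)={3,4,5,8,9,10} D(W)={4,7,9}: no change
Constraint 2 (W != Z) on D(W)={4,7,9} D(Z)={5,6,8,10}: no change
Constraint 3 (Y != V) on D(Y)={3,4,5,8,9,10} D(V)={4,8,9}: no change
So after constraint 3: D(Y) = {3,4,5,8,9,10}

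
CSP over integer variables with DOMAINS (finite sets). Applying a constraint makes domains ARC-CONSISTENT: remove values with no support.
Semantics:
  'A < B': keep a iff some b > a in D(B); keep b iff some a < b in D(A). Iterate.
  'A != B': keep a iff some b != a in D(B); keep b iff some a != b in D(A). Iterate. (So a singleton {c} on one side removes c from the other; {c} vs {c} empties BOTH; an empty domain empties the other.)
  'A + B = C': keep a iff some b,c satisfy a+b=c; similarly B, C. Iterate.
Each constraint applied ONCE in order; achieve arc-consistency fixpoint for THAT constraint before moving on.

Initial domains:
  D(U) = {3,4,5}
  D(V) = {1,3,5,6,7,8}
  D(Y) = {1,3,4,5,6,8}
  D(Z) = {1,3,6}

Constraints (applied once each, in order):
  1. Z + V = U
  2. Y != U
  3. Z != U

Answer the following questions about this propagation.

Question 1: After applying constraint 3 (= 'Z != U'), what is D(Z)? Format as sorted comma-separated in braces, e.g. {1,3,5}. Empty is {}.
Constraint 1 (Z + V = U) on D(Z)={1,3,6} D(V)={1,3,5,6,7,8} D(U)={3,4,5}: Z {1,3,6}->{1,3}; V {1,3,5,6,7,8}->{1,3}; U {3,4,5}->{4}
Constraint 2 (Y != U) on D(Y)={1,3,4,5,6,8} D(U)={4}: Y {1,3,4,5,6,8}->{1,3,5,6,8}
Constraint 3 (Z != U) on D(Z)={1,3} D(U)={4}: no change
So after constraint 3: D(Z) = {1,3}

Answer: {1,3}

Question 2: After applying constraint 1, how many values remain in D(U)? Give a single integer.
Answer: 1

Derivation:
Constraint 1 (Z + V = U) on D(Z)={1,3,6} D(V)={1,3,5,6,7,8} D(U)={3,4,5}: Z {1,3,6}->{1,3}; V {1,3,5,6,7,8}->{1,3}; U {3,4,5}->{4}
So after constraint 1: D(U)={4}, size = 1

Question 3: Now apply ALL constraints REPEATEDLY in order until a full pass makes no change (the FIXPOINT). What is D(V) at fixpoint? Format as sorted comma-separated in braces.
pass 0 (initial): D(V)={1,3,5,6,7,8}
pass 1: U {3,4,5}->{4}; V {1,3,5,6,7,8}->{1,3}; Y {1,3,4,5,6,8}->{1,3,5,6,8}; Z {1,3,6}->{1,3}
pass 2: no change
Fixpoint after 2 passes: D(V) = {1,3}

Answer: {1,3}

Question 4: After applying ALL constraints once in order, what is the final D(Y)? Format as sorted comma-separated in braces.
Constraint 1 (Z + V = U) on D(Z)={1,3,6} D(V)={1,3,5,6,7,8} D(U)={3,4,5}: Z {1,3,6}->{1,3}; V {1,3,5,6,7,8}->{1,3}; U {3,4,5}->{4}
Constraint 2 (Y != U) on D(Y)={1,3,4,5,6,8} D(U)={4}: Y {1,3,4,5,6,8}->{1,3,5,6,8}
Constraint 3 (Z != U) on D(Z)={1,3} D(U)={4}: no change
So after all 3 constraints: D(Y) = {1,3,5,6,8}

Answer: {1,3,5,6,8}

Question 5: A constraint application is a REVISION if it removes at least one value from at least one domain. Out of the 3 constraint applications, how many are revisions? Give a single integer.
Answer: 2

Derivation:
Constraint 1 (Z + V = U) on D(Z)={1,3,6} D(V)={1,3,5,6,7,8} D(U)={3,4,5}: Z {1,3,6}->{1,3}; V {1,3,5,6,7,8}->{1,3}; U {3,4,5}->{4} => REVISION
Constraint 2 (Y != U) on D(Y)={1,3,4,5,6,8} D(U)={4}: Y {1,3,4,5,6,8}->{1,3,5,6,8} => REVISION
Constraint 3 (Z != U) on D(Z)={1,3} D(U)={4}: no change => not a revision
Total revisions = 2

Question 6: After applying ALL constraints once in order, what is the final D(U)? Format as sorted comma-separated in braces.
Constraint 1 (Z + V = U) on D(Z)={1,3,6} D(V)={1,3,5,6,7,8} D(U)={3,4,5}: Z {1,3,6}->{1,3}; V {1,3,5,6,7,8}->{1,3}; U {3,4,5}->{4}
Constraint 2 (Y != U) on D(Y)={1,3,4,5,6,8} D(U)={4}: Y {1,3,4,5,6,8}->{1,3,5,6,8}
Constraint 3 (Z != U) on D(Z)={1,3} D(U)={4}: no change
So after all 3 constraints: D(U) = {4}

Answer: {4}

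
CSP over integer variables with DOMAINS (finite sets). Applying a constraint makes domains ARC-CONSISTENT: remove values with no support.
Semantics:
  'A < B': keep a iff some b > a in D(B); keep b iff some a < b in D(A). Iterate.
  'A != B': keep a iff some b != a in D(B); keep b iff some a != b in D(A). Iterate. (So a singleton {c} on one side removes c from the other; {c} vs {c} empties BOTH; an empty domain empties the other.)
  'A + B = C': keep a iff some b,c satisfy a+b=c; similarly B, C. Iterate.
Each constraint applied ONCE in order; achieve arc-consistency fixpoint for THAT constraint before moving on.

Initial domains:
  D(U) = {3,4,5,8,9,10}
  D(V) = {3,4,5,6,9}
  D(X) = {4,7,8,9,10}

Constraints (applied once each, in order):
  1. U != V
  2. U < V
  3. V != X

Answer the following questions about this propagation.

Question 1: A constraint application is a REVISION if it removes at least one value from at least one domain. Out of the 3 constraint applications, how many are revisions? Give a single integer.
Answer: 1

Derivation:
Constraint 1 (U != V) on D(U)={3,4,5,8,9,10} D(V)={3,4,5,6,9}: no change => not a revision
Constraint 2 (U < V) on D(U)={3,4,5,8,9,10} D(V)={3,4,5,6,9}: U {3,4,5,8,9,10}->{3,4,5,8}; V {3,4,5,6,9}->{4,5,6,9} => REVISION
Constraint 3 (V != X) on D(V)={4,5,6,9} D(X)={4,7,8,9,10}: no change => not a revision
Total revisions = 1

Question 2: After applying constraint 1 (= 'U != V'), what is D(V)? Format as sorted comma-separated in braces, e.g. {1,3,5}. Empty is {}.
Constraint 1 (U != V) on D(U)={3,4,5,8,9,10} D(V)={3,4,5,6,9}: no change
So after constraint 1: D(V) = {3,4,5,6,9}

Answer: {3,4,5,6,9}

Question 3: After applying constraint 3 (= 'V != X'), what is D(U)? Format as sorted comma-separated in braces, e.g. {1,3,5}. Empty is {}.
Answer: {3,4,5,8}

Derivation:
Constraint 1 (U != V) on D(U)={3,4,5,8,9,10} D(V)={3,4,5,6,9}: no change
Constraint 2 (U < V) on D(U)={3,4,5,8,9,10} D(V)={3,4,5,6,9}: U {3,4,5,8,9,10}->{3,4,5,8}; V {3,4,5,6,9}->{4,5,6,9}
Constraint 3 (V != X) on D(V)={4,5,6,9} D(X)={4,7,8,9,10}: no change
So after constraint 3: D(U) = {3,4,5,8}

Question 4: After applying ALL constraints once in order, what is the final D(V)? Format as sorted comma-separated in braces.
Constraint 1 (U != V) on D(U)={3,4,5,8,9,10} D(V)={3,4,5,6,9}: no change
Constraint 2 (U < V) on D(U)={3,4,5,8,9,10} D(V)={3,4,5,6,9}: U {3,4,5,8,9,10}->{3,4,5,8}; V {3,4,5,6,9}->{4,5,6,9}
Constraint 3 (V != X) on D(V)={4,5,6,9} D(X)={4,7,8,9,10}: no change
So after all 3 constraints: D(V) = {4,5,6,9}

Answer: {4,5,6,9}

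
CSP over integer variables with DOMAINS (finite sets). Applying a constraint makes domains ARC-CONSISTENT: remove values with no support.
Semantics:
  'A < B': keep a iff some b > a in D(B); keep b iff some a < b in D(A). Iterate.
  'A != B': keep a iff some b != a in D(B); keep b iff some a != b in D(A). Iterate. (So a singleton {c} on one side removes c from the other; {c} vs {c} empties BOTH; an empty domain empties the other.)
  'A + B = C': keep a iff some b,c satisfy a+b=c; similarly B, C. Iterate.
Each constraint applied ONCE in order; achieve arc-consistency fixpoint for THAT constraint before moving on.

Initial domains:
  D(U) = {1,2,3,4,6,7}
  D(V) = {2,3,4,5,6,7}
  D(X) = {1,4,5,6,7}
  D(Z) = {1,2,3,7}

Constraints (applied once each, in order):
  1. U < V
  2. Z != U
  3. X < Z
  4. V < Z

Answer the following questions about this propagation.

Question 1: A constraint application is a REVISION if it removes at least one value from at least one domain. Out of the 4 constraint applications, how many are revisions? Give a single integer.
Answer: 3

Derivation:
Constraint 1 (U < V) on D(U)={1,2,3,4,6,7} D(V)={2,3,4,5,6,7}: U {1,2,3,4,6,7}->{1,2,3,4,6} => REVISION
Constraint 2 (Z != U) on D(Z)={1,2,3,7} D(U)={1,2,3,4,6}: no change => not a revision
Constraint 3 (X < Z) on D(X)={1,4,5,6,7} D(Z)={1,2,3,7}: X {1,4,5,6,7}->{1,4,5,6}; Z {1,2,3,7}->{2,3,7} => REVISION
Constraint 4 (V < Z) on D(V)={2,3,4,5,6,7} D(Z)={2,3,7}: V {2,3,4,5,6,7}->{2,3,4,5,6}; Z {2,3,7}->{3,7} => REVISION
Total revisions = 3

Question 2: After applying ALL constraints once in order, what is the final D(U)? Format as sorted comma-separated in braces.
Constraint 1 (U < V) on D(U)={1,2,3,4,6,7} D(V)={2,3,4,5,6,7}: U {1,2,3,4,6,7}->{1,2,3,4,6}
Constraint 2 (Z != U) on D(Z)={1,2,3,7} D(U)={1,2,3,4,6}: no change
Constraint 3 (X < Z) on D(X)={1,4,5,6,7} D(Z)={1,2,3,7}: X {1,4,5,6,7}->{1,4,5,6}; Z {1,2,3,7}->{2,3,7}
Constraint 4 (V < Z) on D(V)={2,3,4,5,6,7} D(Z)={2,3,7}: V {2,3,4,5,6,7}->{2,3,4,5,6}; Z {2,3,7}->{3,7}
So after all 4 constraints: D(U) = {1,2,3,4,6}

Answer: {1,2,3,4,6}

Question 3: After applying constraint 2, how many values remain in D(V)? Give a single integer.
Constraint 1 (U < V) on D(U)={1,2,3,4,6,7} D(V)={2,3,4,5,6,7}: U {1,2,3,4,6,7}->{1,2,3,4,6}
Constraint 2 (Z != U) on D(Z)={1,2,3,7} D(U)={1,2,3,4,6}: no change
So after constraint 2: D(V)={2,3,4,5,6,7}, size = 6

Answer: 6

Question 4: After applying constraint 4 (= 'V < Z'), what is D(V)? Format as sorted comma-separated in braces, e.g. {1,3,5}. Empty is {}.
Answer: {2,3,4,5,6}

Derivation:
Constraint 1 (U < V) on D(U)={1,2,3,4,6,7} D(V)={2,3,4,5,6,7}: U {1,2,3,4,6,7}->{1,2,3,4,6}
Constraint 2 (Z != U) on D(Z)={1,2,3,7} D(U)={1,2,3,4,6}: no change
Constraint 3 (X < Z) on D(X)={1,4,5,6,7} D(Z)={1,2,3,7}: X {1,4,5,6,7}->{1,4,5,6}; Z {1,2,3,7}->{2,3,7}
Constraint 4 (V < Z) on D(V)={2,3,4,5,6,7} D(Z)={2,3,7}: V {2,3,4,5,6,7}->{2,3,4,5,6}; Z {2,3,7}->{3,7}
So after constraint 4: D(V) = {2,3,4,5,6}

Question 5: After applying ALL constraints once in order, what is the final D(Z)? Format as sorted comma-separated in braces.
Constraint 1 (U < V) on D(U)={1,2,3,4,6,7} D(V)={2,3,4,5,6,7}: U {1,2,3,4,6,7}->{1,2,3,4,6}
Constraint 2 (Z != U) on D(Z)={1,2,3,7} D(U)={1,2,3,4,6}: no change
Constraint 3 (X < Z) on D(X)={1,4,5,6,7} D(Z)={1,2,3,7}: X {1,4,5,6,7}->{1,4,5,6}; Z {1,2,3,7}->{2,3,7}
Constraint 4 (V < Z) on D(V)={2,3,4,5,6,7} D(Z)={2,3,7}: V {2,3,4,5,6,7}->{2,3,4,5,6}; Z {2,3,7}->{3,7}
So after all 4 constraints: D(Z) = {3,7}

Answer: {3,7}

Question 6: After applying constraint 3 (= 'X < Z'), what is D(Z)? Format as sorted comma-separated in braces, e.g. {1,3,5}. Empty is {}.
Answer: {2,3,7}

Derivation:
Constraint 1 (U < V) on D(U)={1,2,3,4,6,7} D(V)={2,3,4,5,6,7}: U {1,2,3,4,6,7}->{1,2,3,4,6}
Constraint 2 (Z != U) on D(Z)={1,2,3,7} D(U)={1,2,3,4,6}: no change
Constraint 3 (X < Z) on D(X)={1,4,5,6,7} D(Z)={1,2,3,7}: X {1,4,5,6,7}->{1,4,5,6}; Z {1,2,3,7}->{2,3,7}
So after constraint 3: D(Z) = {2,3,7}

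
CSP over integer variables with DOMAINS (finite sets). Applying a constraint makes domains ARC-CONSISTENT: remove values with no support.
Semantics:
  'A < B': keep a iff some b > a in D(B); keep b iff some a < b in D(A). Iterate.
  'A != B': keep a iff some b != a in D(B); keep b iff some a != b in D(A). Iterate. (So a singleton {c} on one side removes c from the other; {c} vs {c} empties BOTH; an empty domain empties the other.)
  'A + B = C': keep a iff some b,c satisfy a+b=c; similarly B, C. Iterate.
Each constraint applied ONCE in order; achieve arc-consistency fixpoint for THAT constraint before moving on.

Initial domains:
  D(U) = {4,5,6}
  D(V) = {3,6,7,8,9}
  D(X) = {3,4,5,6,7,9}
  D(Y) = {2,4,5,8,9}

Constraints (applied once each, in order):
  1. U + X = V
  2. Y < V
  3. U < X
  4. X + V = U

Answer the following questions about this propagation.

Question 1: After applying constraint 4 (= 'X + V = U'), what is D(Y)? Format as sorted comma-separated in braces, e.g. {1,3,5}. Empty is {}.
Constraint 1 (U + X = V) on D(U)={4,5,6} D(X)={3,4,5,6,7,9} D(V)={3,6,7,8,9}: X {3,4,5,6,7,9}->{3,4,5}; V {3,6,7,8,9}->{7,8,9}
Constraint 2 (Y < V) on D(Y)={2,4,5,8,9} D(V)={7,8,9}: Y {2,4,5,8,9}->{2,4,5,8}
Constraint 3 (U < X) on D(U)={4,5,6} D(X)={3,4,5}: U {4,5,6}->{4}; X {3,4,5}->{5}
Constraint 4 (X + V = U) on D(X)={5} D(V)={7,8,9} D(U)={4}: X {5}->{}; V {7,8,9}->{}; U {4}->{}
So after constraint 4: D(Y) = {2,4,5,8}

Answer: {2,4,5,8}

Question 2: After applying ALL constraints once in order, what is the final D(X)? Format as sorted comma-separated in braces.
Answer: {}

Derivation:
Constraint 1 (U + X = V) on D(U)={4,5,6} D(X)={3,4,5,6,7,9} D(V)={3,6,7,8,9}: X {3,4,5,6,7,9}->{3,4,5}; V {3,6,7,8,9}->{7,8,9}
Constraint 2 (Y < V) on D(Y)={2,4,5,8,9} D(V)={7,8,9}: Y {2,4,5,8,9}->{2,4,5,8}
Constraint 3 (U < X) on D(U)={4,5,6} D(X)={3,4,5}: U {4,5,6}->{4}; X {3,4,5}->{5}
Constraint 4 (X + V = U) on D(X)={5} D(V)={7,8,9} D(U)={4}: X {5}->{}; V {7,8,9}->{}; U {4}->{}
So after all 4 constraints: D(X) = {}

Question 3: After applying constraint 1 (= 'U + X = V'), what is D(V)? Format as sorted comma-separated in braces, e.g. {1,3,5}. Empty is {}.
Answer: {7,8,9}

Derivation:
Constraint 1 (U + X = V) on D(U)={4,5,6} D(X)={3,4,5,6,7,9} D(V)={3,6,7,8,9}: X {3,4,5,6,7,9}->{3,4,5}; V {3,6,7,8,9}->{7,8,9}
So after constraint 1: D(V) = {7,8,9}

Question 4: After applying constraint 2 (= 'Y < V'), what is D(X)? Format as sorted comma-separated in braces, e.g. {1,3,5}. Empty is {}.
Answer: {3,4,5}

Derivation:
Constraint 1 (U + X = V) on D(U)={4,5,6} D(X)={3,4,5,6,7,9} D(V)={3,6,7,8,9}: X {3,4,5,6,7,9}->{3,4,5}; V {3,6,7,8,9}->{7,8,9}
Constraint 2 (Y < V) on D(Y)={2,4,5,8,9} D(V)={7,8,9}: Y {2,4,5,8,9}->{2,4,5,8}
So after constraint 2: D(X) = {3,4,5}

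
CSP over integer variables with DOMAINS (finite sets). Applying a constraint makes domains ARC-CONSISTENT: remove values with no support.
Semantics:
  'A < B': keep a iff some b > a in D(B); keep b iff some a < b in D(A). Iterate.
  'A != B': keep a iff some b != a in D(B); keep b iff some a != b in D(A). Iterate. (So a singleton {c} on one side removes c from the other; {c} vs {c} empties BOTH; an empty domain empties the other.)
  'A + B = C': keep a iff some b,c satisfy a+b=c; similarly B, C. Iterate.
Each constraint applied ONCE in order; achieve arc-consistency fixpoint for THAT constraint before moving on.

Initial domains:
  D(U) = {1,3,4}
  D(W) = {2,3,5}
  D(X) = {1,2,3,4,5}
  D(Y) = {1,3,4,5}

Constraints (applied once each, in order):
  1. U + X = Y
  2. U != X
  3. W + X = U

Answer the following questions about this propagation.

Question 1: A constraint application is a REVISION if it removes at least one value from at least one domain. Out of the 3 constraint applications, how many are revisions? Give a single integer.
Answer: 2

Derivation:
Constraint 1 (U + X = Y) on D(U)={1,3,4} D(X)={1,2,3,4,5} D(Y)={1,3,4,5}: X {1,2,3,4,5}->{1,2,3,4}; Y {1,3,4,5}->{3,4,5} => REVISION
Constraint 2 (U != X) on D(U)={1,3,4} D(X)={1,2,3,4}: no change => not a revision
Constraint 3 (W + X = U) on D(W)={2,3,5} D(X)={1,2,3,4} D(U)={1,3,4}: W {2,3,5}->{2,3}; X {1,2,3,4}->{1,2}; U {1,3,4}->{3,4} => REVISION
Total revisions = 2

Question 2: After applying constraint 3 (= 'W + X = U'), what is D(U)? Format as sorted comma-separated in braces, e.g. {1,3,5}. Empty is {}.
Constraint 1 (U + X = Y) on D(U)={1,3,4} D(X)={1,2,3,4,5} D(Y)={1,3,4,5}: X {1,2,3,4,5}->{1,2,3,4}; Y {1,3,4,5}->{3,4,5}
Constraint 2 (U != X) on D(U)={1,3,4} D(X)={1,2,3,4}: no change
Constraint 3 (W + X = U) on D(W)={2,3,5} D(X)={1,2,3,4} D(U)={1,3,4}: W {2,3,5}->{2,3}; X {1,2,3,4}->{1,2}; U {1,3,4}->{3,4}
So after constraint 3: D(U) = {3,4}

Answer: {3,4}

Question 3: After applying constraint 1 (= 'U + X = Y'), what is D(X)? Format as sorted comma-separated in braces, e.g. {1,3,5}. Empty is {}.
Answer: {1,2,3,4}

Derivation:
Constraint 1 (U + X = Y) on D(U)={1,3,4} D(X)={1,2,3,4,5} D(Y)={1,3,4,5}: X {1,2,3,4,5}->{1,2,3,4}; Y {1,3,4,5}->{3,4,5}
So after constraint 1: D(X) = {1,2,3,4}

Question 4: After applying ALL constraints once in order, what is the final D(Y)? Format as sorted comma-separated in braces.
Constraint 1 (U + X = Y) on D(U)={1,3,4} D(X)={1,2,3,4,5} D(Y)={1,3,4,5}: X {1,2,3,4,5}->{1,2,3,4}; Y {1,3,4,5}->{3,4,5}
Constraint 2 (U != X) on D(U)={1,3,4} D(X)={1,2,3,4}: no change
Constraint 3 (W + X = U) on D(W)={2,3,5} D(X)={1,2,3,4} D(U)={1,3,4}: W {2,3,5}->{2,3}; X {1,2,3,4}->{1,2}; U {1,3,4}->{3,4}
So after all 3 constraints: D(Y) = {3,4,5}

Answer: {3,4,5}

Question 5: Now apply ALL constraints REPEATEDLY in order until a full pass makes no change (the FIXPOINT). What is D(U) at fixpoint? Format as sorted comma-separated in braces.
pass 0 (initial): D(U)={1,3,4}
pass 1: U {1,3,4}->{3,4}; W {2,3,5}->{2,3}; X {1,2,3,4,5}->{1,2}; Y {1,3,4,5}->{3,4,5}
pass 2: Y {3,4,5}->{4,5}
pass 3: no change
Fixpoint after 3 passes: D(U) = {3,4}

Answer: {3,4}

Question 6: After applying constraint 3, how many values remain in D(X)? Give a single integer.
Constraint 1 (U + X = Y) on D(U)={1,3,4} D(X)={1,2,3,4,5} D(Y)={1,3,4,5}: X {1,2,3,4,5}->{1,2,3,4}; Y {1,3,4,5}->{3,4,5}
Constraint 2 (U != X) on D(U)={1,3,4} D(X)={1,2,3,4}: no change
Constraint 3 (W + X = U) on D(W)={2,3,5} D(X)={1,2,3,4} D(U)={1,3,4}: W {2,3,5}->{2,3}; X {1,2,3,4}->{1,2}; U {1,3,4}->{3,4}
So after constraint 3: D(X)={1,2}, size = 2

Answer: 2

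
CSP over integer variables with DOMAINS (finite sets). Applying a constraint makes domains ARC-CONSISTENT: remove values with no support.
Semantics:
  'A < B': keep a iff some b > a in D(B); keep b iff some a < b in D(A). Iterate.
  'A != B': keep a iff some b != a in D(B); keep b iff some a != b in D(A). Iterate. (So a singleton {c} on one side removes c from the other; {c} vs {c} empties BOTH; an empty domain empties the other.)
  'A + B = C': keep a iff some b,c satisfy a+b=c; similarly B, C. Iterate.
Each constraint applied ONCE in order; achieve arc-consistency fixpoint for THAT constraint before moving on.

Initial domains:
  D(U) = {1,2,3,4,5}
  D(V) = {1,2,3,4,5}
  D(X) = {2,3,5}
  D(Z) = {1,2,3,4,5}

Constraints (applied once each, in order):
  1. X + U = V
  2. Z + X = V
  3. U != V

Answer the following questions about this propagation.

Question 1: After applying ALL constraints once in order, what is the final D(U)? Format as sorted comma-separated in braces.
Answer: {1,2,3}

Derivation:
Constraint 1 (X + U = V) on D(X)={2,3,5} D(U)={1,2,3,4,5} D(V)={1,2,3,4,5}: X {2,3,5}->{2,3}; U {1,2,3,4,5}->{1,2,3}; V {1,2,3,4,5}->{3,4,5}
Constraint 2 (Z + X = V) on D(Z)={1,2,3,4,5} D(X)={2,3} D(V)={3,4,5}: Z {1,2,3,4,5}->{1,2,3}
Constraint 3 (U != V) on D(U)={1,2,3} D(V)={3,4,5}: no change
So after all 3 constraints: D(U) = {1,2,3}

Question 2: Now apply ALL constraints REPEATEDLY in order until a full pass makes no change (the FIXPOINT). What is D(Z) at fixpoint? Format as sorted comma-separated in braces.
Answer: {1,2,3}

Derivation:
pass 0 (initial): D(Z)={1,2,3,4,5}
pass 1: U {1,2,3,4,5}->{1,2,3}; V {1,2,3,4,5}->{3,4,5}; X {2,3,5}->{2,3}; Z {1,2,3,4,5}->{1,2,3}
pass 2: no change
Fixpoint after 2 passes: D(Z) = {1,2,3}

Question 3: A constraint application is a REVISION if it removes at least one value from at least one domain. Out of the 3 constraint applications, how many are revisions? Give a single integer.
Constraint 1 (X + U = V) on D(X)={2,3,5} D(U)={1,2,3,4,5} D(V)={1,2,3,4,5}: X {2,3,5}->{2,3}; U {1,2,3,4,5}->{1,2,3}; V {1,2,3,4,5}->{3,4,5} => REVISION
Constraint 2 (Z + X = V) on D(Z)={1,2,3,4,5} D(X)={2,3} D(V)={3,4,5}: Z {1,2,3,4,5}->{1,2,3} => REVISION
Constraint 3 (U != V) on D(U)={1,2,3} D(V)={3,4,5}: no change => not a revision
Total revisions = 2

Answer: 2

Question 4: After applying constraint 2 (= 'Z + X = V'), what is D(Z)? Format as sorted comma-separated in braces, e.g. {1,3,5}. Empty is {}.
Answer: {1,2,3}

Derivation:
Constraint 1 (X + U = V) on D(X)={2,3,5} D(U)={1,2,3,4,5} D(V)={1,2,3,4,5}: X {2,3,5}->{2,3}; U {1,2,3,4,5}->{1,2,3}; V {1,2,3,4,5}->{3,4,5}
Constraint 2 (Z + X = V) on D(Z)={1,2,3,4,5} D(X)={2,3} D(V)={3,4,5}: Z {1,2,3,4,5}->{1,2,3}
So after constraint 2: D(Z) = {1,2,3}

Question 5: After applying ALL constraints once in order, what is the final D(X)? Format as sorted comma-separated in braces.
Answer: {2,3}

Derivation:
Constraint 1 (X + U = V) on D(X)={2,3,5} D(U)={1,2,3,4,5} D(V)={1,2,3,4,5}: X {2,3,5}->{2,3}; U {1,2,3,4,5}->{1,2,3}; V {1,2,3,4,5}->{3,4,5}
Constraint 2 (Z + X = V) on D(Z)={1,2,3,4,5} D(X)={2,3} D(V)={3,4,5}: Z {1,2,3,4,5}->{1,2,3}
Constraint 3 (U != V) on D(U)={1,2,3} D(V)={3,4,5}: no change
So after all 3 constraints: D(X) = {2,3}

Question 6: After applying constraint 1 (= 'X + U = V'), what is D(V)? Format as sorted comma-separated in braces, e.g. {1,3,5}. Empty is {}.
Answer: {3,4,5}

Derivation:
Constraint 1 (X + U = V) on D(X)={2,3,5} D(U)={1,2,3,4,5} D(V)={1,2,3,4,5}: X {2,3,5}->{2,3}; U {1,2,3,4,5}->{1,2,3}; V {1,2,3,4,5}->{3,4,5}
So after constraint 1: D(V) = {3,4,5}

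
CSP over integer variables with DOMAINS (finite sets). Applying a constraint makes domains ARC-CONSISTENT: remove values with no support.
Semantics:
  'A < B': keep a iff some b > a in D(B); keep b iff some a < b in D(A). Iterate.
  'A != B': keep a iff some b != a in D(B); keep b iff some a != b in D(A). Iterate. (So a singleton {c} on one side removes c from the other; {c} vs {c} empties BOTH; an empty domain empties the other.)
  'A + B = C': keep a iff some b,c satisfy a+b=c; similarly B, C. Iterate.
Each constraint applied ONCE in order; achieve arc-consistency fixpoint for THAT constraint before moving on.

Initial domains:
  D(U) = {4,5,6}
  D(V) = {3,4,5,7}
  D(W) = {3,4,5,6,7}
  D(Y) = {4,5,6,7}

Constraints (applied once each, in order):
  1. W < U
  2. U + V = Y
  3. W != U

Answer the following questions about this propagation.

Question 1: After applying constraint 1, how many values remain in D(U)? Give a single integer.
Constraint 1 (W < U) on D(W)={3,4,5,6,7} D(U)={4,5,6}: W {3,4,5,6,7}->{3,4,5}
So after constraint 1: D(U)={4,5,6}, size = 3

Answer: 3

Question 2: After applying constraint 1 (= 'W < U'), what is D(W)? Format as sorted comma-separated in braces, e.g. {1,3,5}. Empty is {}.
Constraint 1 (W < U) on D(W)={3,4,5,6,7} D(U)={4,5,6}: W {3,4,5,6,7}->{3,4,5}
So after constraint 1: D(W) = {3,4,5}

Answer: {3,4,5}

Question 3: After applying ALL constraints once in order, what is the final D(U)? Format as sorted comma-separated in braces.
Constraint 1 (W < U) on D(W)={3,4,5,6,7} D(U)={4,5,6}: W {3,4,5,6,7}->{3,4,5}
Constraint 2 (U + V = Y) on D(U)={4,5,6} D(V)={3,4,5,7} D(Y)={4,5,6,7}: U {4,5,6}->{4}; V {3,4,5,7}->{3}; Y {4,5,6,7}->{7}
Constraint 3 (W != U) on D(W)={3,4,5} D(U)={4}: W {3,4,5}->{3,5}
So after all 3 constraints: D(U) = {4}

Answer: {4}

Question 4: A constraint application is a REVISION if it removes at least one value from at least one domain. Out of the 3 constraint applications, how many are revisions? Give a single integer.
Constraint 1 (W < U) on D(W)={3,4,5,6,7} D(U)={4,5,6}: W {3,4,5,6,7}->{3,4,5} => REVISION
Constraint 2 (U + V = Y) on D(U)={4,5,6} D(V)={3,4,5,7} D(Y)={4,5,6,7}: U {4,5,6}->{4}; V {3,4,5,7}->{3}; Y {4,5,6,7}->{7} => REVISION
Constraint 3 (W != U) on D(W)={3,4,5} D(U)={4}: W {3,4,5}->{3,5} => REVISION
Total revisions = 3

Answer: 3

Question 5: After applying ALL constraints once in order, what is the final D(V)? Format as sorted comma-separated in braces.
Answer: {3}

Derivation:
Constraint 1 (W < U) on D(W)={3,4,5,6,7} D(U)={4,5,6}: W {3,4,5,6,7}->{3,4,5}
Constraint 2 (U + V = Y) on D(U)={4,5,6} D(V)={3,4,5,7} D(Y)={4,5,6,7}: U {4,5,6}->{4}; V {3,4,5,7}->{3}; Y {4,5,6,7}->{7}
Constraint 3 (W != U) on D(W)={3,4,5} D(U)={4}: W {3,4,5}->{3,5}
So after all 3 constraints: D(V) = {3}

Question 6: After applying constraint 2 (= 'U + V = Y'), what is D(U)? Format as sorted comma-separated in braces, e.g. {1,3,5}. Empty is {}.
Constraint 1 (W < U) on D(W)={3,4,5,6,7} D(U)={4,5,6}: W {3,4,5,6,7}->{3,4,5}
Constraint 2 (U + V = Y) on D(U)={4,5,6} D(V)={3,4,5,7} D(Y)={4,5,6,7}: U {4,5,6}->{4}; V {3,4,5,7}->{3}; Y {4,5,6,7}->{7}
So after constraint 2: D(U) = {4}

Answer: {4}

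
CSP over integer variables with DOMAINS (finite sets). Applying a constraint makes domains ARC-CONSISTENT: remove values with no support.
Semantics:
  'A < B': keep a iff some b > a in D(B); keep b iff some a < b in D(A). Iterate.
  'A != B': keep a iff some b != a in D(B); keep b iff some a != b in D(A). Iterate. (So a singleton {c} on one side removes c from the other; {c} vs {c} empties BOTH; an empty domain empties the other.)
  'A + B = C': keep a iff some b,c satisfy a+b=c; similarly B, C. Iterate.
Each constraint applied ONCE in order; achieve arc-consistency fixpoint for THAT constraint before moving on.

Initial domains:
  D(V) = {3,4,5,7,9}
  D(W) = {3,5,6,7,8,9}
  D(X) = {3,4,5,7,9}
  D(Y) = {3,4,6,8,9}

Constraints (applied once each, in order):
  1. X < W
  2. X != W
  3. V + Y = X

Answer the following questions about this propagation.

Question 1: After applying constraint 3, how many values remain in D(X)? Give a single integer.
Constraint 1 (X < W) on D(X)={3,4,5,7,9} D(W)={3,5,6,7,8,9}: X {3,4,5,7,9}->{3,4,5,7}; W {3,5,6,7,8,9}->{5,6,7,8,9}
Constraint 2 (X != W) on D(X)={3,4,5,7} D(W)={5,6,7,8,9}: no change
Constraint 3 (V + Y = X) on D(V)={3,4,5,7,9} D(Y)={3,4,6,8,9} D(X)={3,4,5,7}: V {3,4,5,7,9}->{3,4}; Y {3,4,6,8,9}->{3,4}; X {3,4,5,7}->{7}
So after constraint 3: D(X)={7}, size = 1

Answer: 1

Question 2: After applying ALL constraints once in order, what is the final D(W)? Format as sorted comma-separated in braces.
Answer: {5,6,7,8,9}

Derivation:
Constraint 1 (X < W) on D(X)={3,4,5,7,9} D(W)={3,5,6,7,8,9}: X {3,4,5,7,9}->{3,4,5,7}; W {3,5,6,7,8,9}->{5,6,7,8,9}
Constraint 2 (X != W) on D(X)={3,4,5,7} D(W)={5,6,7,8,9}: no change
Constraint 3 (V + Y = X) on D(V)={3,4,5,7,9} D(Y)={3,4,6,8,9} D(X)={3,4,5,7}: V {3,4,5,7,9}->{3,4}; Y {3,4,6,8,9}->{3,4}; X {3,4,5,7}->{7}
So after all 3 constraints: D(W) = {5,6,7,8,9}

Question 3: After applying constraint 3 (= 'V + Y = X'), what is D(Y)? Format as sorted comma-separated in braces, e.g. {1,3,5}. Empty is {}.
Answer: {3,4}

Derivation:
Constraint 1 (X < W) on D(X)={3,4,5,7,9} D(W)={3,5,6,7,8,9}: X {3,4,5,7,9}->{3,4,5,7}; W {3,5,6,7,8,9}->{5,6,7,8,9}
Constraint 2 (X != W) on D(X)={3,4,5,7} D(W)={5,6,7,8,9}: no change
Constraint 3 (V + Y = X) on D(V)={3,4,5,7,9} D(Y)={3,4,6,8,9} D(X)={3,4,5,7}: V {3,4,5,7,9}->{3,4}; Y {3,4,6,8,9}->{3,4}; X {3,4,5,7}->{7}
So after constraint 3: D(Y) = {3,4}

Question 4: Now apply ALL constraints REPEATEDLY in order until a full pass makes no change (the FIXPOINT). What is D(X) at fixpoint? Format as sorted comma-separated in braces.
pass 0 (initial): D(X)={3,4,5,7,9}
pass 1: V {3,4,5,7,9}->{3,4}; W {3,5,6,7,8,9}->{5,6,7,8,9}; X {3,4,5,7,9}->{7}; Y {3,4,6,8,9}->{3,4}
pass 2: W {5,6,7,8,9}->{8,9}
pass 3: no change
Fixpoint after 3 passes: D(X) = {7}

Answer: {7}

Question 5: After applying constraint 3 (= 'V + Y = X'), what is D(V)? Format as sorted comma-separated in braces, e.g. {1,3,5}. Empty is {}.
Constraint 1 (X < W) on D(X)={3,4,5,7,9} D(W)={3,5,6,7,8,9}: X {3,4,5,7,9}->{3,4,5,7}; W {3,5,6,7,8,9}->{5,6,7,8,9}
Constraint 2 (X != W) on D(X)={3,4,5,7} D(W)={5,6,7,8,9}: no change
Constraint 3 (V + Y = X) on D(V)={3,4,5,7,9} D(Y)={3,4,6,8,9} D(X)={3,4,5,7}: V {3,4,5,7,9}->{3,4}; Y {3,4,6,8,9}->{3,4}; X {3,4,5,7}->{7}
So after constraint 3: D(V) = {3,4}

Answer: {3,4}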